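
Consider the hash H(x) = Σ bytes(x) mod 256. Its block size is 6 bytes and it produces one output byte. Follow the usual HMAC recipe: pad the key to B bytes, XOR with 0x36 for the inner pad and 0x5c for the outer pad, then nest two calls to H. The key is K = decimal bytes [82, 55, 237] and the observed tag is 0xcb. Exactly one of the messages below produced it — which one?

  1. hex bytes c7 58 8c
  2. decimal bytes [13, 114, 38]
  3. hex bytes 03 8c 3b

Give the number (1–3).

Key decimal bytes [82, 55, 237] = 52 37 ed is 3 bytes ≤ B = 6; zero-pad to 6 bytes: K' = 52 37 ed 00 00 00.
K' ⊕ ipad = 64 01 db 36 36 36; K' ⊕ opad = 0e 6b b1 5c 5c 5c.
m1: inner = H(64 01 db 36 36 36 c7 58 8c) = 8d; tag = H(0e 6b b1 5c 5c 5c 8d) = cb ← matches
m2: inner = H(64 01 db 36 36 36 0d 72 26) = 87; tag = H(0e 6b b1 5c 5c 5c 87) = c5
m3: inner = H(64 01 db 36 36 36 03 8c 3b) = ac; tag = H(0e 6b b1 5c 5c 5c ac) = ea

1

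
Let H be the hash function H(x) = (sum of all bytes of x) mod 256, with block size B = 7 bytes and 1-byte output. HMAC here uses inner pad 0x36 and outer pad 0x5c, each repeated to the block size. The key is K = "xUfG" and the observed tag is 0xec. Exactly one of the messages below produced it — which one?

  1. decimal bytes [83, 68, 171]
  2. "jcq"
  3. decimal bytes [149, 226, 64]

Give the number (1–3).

1

Key "xUfG" = 78 55 66 47 is 4 bytes ≤ B = 7; zero-pad to 7 bytes: K' = 78 55 66 47 00 00 00.
K' ⊕ ipad = 4e 63 50 71 36 36 36; K' ⊕ opad = 24 09 3a 1b 5c 5c 5c.
m1: inner = H(4e 63 50 71 36 36 36 53 44 ab) = 56; tag = H(24 09 3a 1b 5c 5c 5c 56) = ec ← matches
m2: inner = H(4e 63 50 71 36 36 36 6a 63 71) = 52; tag = H(24 09 3a 1b 5c 5c 5c 52) = e8
m3: inner = H(4e 63 50 71 36 36 36 95 e2 40) = cb; tag = H(24 09 3a 1b 5c 5c 5c cb) = 61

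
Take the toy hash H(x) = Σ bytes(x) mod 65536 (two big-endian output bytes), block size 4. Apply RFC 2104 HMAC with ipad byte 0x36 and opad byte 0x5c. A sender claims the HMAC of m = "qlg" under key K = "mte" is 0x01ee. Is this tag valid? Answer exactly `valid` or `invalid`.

Key "mte" = 6d 74 65 is 3 bytes ≤ B = 4; zero-pad to 4 bytes: K' = 6d 74 65 00.
K' ⊕ ipad = 5b 42 53 36; K' ⊕ opad = 31 28 39 5c.
Inner hash: sum = 91+66+83+54+113+108+103 = 618 → 02 6a.
Outer hash (recomputed tag): sum = 49+40+57+92+2+106 = 346 → 01 5a.
Recomputed tag = 015a; claimed = 01ee → mismatch.

invalid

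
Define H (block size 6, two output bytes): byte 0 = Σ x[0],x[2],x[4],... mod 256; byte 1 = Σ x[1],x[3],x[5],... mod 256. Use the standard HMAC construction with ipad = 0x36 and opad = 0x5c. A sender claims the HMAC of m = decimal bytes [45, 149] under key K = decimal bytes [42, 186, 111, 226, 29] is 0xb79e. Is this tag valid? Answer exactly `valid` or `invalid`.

Key decimal bytes [42, 186, 111, 226, 29] = 2a ba 6f e2 1d is 5 bytes ≤ B = 6; zero-pad to 6 bytes: K' = 2a ba 6f e2 1d 00.
K' ⊕ ipad = 1c 8c 59 d4 2b 36; K' ⊕ opad = 76 e6 33 be 41 5c.
Inner hash: even-index sum = 205 mod 256 = 205; odd-index sum = 555 mod 256 = 43 → cd 2b.
Outer hash (recomputed tag): even-index sum = 439 mod 256 = 183; odd-index sum = 555 mod 256 = 43 → b7 2b.
Recomputed tag = b72b; claimed = b79e → mismatch.

invalid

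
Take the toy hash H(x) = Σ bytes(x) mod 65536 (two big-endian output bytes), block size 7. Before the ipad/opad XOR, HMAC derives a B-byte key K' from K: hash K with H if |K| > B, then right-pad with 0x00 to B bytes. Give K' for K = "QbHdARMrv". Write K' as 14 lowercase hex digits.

03270000000000

|K| = 9 > B = 7, so first hash the key.
H(K): sum = 81+98+72+100+65+82+77+114+118 = 807 → 03 27.
Zero-pad H(K) = 03 27 to 7 bytes: K' = 03 27 00 00 00 00 00.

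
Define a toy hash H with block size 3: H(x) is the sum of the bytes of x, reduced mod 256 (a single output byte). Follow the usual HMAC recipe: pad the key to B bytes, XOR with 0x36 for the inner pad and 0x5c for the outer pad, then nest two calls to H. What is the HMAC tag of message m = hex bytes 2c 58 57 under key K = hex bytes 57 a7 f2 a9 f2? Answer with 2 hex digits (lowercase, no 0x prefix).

Key hex bytes 57 a7 f2 a9 f2 is 5 bytes > B = 3, so hash it first: H(key) = 8b, then zero-pad to 3 bytes: K' = 8b 00 00.
K' ⊕ ipad = bd 36 36.  K' ⊕ opad = d7 5c 5c.
Inner input = (K'⊕ipad) ∥ m = bd 36 36 ∥ 2c 58 57.
Inner hash: sum = 189+54+54+44+88+87 = 516; mod 256 = 4 → 04.
Outer input = (K'⊕opad) ∥ inner = d7 5c 5c ∥ 04.
Outer hash (tag): sum = 215+92+92+4 = 403; mod 256 = 147 → 93.

93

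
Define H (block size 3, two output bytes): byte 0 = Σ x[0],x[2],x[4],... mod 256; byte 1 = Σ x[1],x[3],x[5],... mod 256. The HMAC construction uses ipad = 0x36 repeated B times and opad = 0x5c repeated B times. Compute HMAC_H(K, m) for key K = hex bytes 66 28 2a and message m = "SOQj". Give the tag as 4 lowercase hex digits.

7299

Key hex bytes 66 28 2a is exactly B = 3 bytes: K' = 66 28 2a.
K' ⊕ ipad = 50 1e 1c.  K' ⊕ opad = 3a 74 76.
Inner input = (K'⊕ipad) ∥ m = 50 1e 1c ∥ 53 4f 51 6a.
Inner hash: even-index sum = 293 mod 256 = 37; odd-index sum = 194 mod 256 = 194 → 25 c2.
Outer input = (K'⊕opad) ∥ inner = 3a 74 76 ∥ 25 c2.
Outer hash (tag): even-index sum = 370 mod 256 = 114; odd-index sum = 153 mod 256 = 153 → 72 99.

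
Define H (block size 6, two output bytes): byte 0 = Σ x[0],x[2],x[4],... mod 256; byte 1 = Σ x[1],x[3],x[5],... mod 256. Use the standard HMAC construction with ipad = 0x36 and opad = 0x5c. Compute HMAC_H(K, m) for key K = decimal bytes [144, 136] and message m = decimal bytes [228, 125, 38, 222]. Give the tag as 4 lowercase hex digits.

a011

Key decimal bytes [144, 136] = 90 88 is 2 bytes ≤ B = 6; zero-pad to 6 bytes: K' = 90 88 00 00 00 00.
K' ⊕ ipad = a6 be 36 36 36 36.  K' ⊕ opad = cc d4 5c 5c 5c 5c.
Inner input = (K'⊕ipad) ∥ m = a6 be 36 36 36 36 ∥ e4 7d 26 de.
Inner hash: even-index sum = 540 mod 256 = 28; odd-index sum = 645 mod 256 = 133 → 1c 85.
Outer input = (K'⊕opad) ∥ inner = cc d4 5c 5c 5c 5c ∥ 1c 85.
Outer hash (tag): even-index sum = 416 mod 256 = 160; odd-index sum = 529 mod 256 = 17 → a0 11.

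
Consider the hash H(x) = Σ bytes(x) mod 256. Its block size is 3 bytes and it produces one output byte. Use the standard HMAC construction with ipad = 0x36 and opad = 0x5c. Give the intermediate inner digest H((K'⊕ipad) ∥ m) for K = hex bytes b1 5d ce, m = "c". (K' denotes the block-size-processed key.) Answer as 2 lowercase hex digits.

Key hex bytes b1 5d ce is exactly B = 3 bytes: K' = b1 5d ce.
K' ⊕ ipad = 87 6b f8.
Inner input = 87 6b f8 ∥ 63.
Inner hash: sum = 135+107+248+99 = 589; mod 256 = 77 → 4d.

4d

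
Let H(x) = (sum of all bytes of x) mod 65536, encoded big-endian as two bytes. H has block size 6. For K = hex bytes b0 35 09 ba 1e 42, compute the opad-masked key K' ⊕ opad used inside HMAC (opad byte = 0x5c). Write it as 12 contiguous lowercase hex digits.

Key hex bytes b0 35 09 ba 1e 42 is exactly B = 6 bytes: K' = b0 35 09 ba 1e 42.
XOR each byte with 0x5c: b0⊕5c=ec, 35⊕5c=69, 09⊕5c=55, ba⊕5c=e6, 1e⊕5c=42, 42⊕5c=1e.

ec6955e6421e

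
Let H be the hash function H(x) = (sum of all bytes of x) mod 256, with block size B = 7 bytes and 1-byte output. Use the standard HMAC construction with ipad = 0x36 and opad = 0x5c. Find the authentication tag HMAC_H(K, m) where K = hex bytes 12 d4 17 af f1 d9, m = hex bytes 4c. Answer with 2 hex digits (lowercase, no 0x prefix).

Key hex bytes 12 d4 17 af f1 d9 is 6 bytes ≤ B = 7; zero-pad to 7 bytes: K' = 12 d4 17 af f1 d9 00.
K' ⊕ ipad = 24 e2 21 99 c7 ef 36.  K' ⊕ opad = 4e 88 4b f3 ad 85 5c.
Inner input = (K'⊕ipad) ∥ m = 24 e2 21 99 c7 ef 36 ∥ 4c.
Inner hash: sum = 36+226+33+153+199+239+54+76 = 1016; mod 256 = 248 → f8.
Outer input = (K'⊕opad) ∥ inner = 4e 88 4b f3 ad 85 5c ∥ f8.
Outer hash (tag): sum = 78+136+75+243+173+133+92+248 = 1178; mod 256 = 154 → 9a.

9a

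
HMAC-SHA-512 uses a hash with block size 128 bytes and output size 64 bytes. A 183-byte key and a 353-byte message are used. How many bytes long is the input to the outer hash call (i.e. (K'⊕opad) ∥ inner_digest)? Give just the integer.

192

Key is 183 > 128 bytes, so it is hashed to 64 bytes then zero-padded to 128: |K'| = 128.
Outer input = (K'⊕opad) ∥ H(inner) → 128 + 64 = 192 bytes.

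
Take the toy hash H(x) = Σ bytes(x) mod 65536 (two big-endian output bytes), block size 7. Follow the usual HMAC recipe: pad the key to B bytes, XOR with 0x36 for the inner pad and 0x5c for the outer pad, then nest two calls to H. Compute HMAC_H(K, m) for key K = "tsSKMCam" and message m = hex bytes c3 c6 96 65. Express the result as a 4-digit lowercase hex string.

Key "tsSKMCam" = 74 73 53 4b 4d 43 61 6d is 8 bytes > B = 7, so hash it first: H(key) = 02 e3, then zero-pad to 7 bytes: K' = 02 e3 00 00 00 00 00.
K' ⊕ ipad = 34 d5 36 36 36 36 36.  K' ⊕ opad = 5e bf 5c 5c 5c 5c 5c.
Inner input = (K'⊕ipad) ∥ m = 34 d5 36 36 36 36 36 ∥ c3 c6 96 65.
Inner hash: sum = 52+213+54+54+54+54+54+195+198+150+101 = 1179 → 04 9b.
Outer input = (K'⊕opad) ∥ inner = 5e bf 5c 5c 5c 5c 5c ∥ 04 9b.
Outer hash (tag): sum = 94+191+92+92+92+92+92+4+155 = 904 → 03 88.

0388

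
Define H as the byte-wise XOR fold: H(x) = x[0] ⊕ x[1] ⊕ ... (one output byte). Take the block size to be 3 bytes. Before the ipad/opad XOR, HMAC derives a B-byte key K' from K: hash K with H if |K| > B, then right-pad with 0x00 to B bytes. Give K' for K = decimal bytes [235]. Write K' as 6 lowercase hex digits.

Key decimal bytes [235] = eb is 1 byte ≤ B = 3; zero-pad to 3 bytes: K' = eb 00 00.

eb0000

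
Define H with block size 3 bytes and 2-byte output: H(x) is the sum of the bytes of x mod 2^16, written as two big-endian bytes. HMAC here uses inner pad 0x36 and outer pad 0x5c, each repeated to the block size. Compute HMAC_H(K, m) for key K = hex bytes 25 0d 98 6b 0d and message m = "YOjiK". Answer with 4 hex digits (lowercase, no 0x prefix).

Key hex bytes 25 0d 98 6b 0d is 5 bytes > B = 3, so hash it first: H(key) = 01 42, then zero-pad to 3 bytes: K' = 01 42 00.
K' ⊕ ipad = 37 74 36.  K' ⊕ opad = 5d 1e 5c.
Inner input = (K'⊕ipad) ∥ m = 37 74 36 ∥ 59 4f 6a 69 4b.
Inner hash: sum = 55+116+54+89+79+106+105+75 = 679 → 02 a7.
Outer input = (K'⊕opad) ∥ inner = 5d 1e 5c ∥ 02 a7.
Outer hash (tag): sum = 93+30+92+2+167 = 384 → 01 80.

0180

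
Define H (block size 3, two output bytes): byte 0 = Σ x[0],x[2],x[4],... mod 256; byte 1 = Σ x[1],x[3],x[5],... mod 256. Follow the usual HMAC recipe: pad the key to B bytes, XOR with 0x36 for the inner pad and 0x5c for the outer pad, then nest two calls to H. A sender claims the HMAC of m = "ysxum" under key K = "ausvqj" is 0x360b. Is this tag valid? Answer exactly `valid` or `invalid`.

invalid

Key "ausvqj" = 61 75 73 76 71 6a is 6 bytes > B = 3, so hash it first: H(key) = 45 55, then zero-pad to 3 bytes: K' = 45 55 00.
K' ⊕ ipad = 73 63 36; K' ⊕ opad = 19 09 5c.
Inner hash: even-index sum = 401 mod 256 = 145; odd-index sum = 449 mod 256 = 193 → 91 c1.
Outer hash (recomputed tag): even-index sum = 310 mod 256 = 54; odd-index sum = 154 mod 256 = 154 → 36 9a.
Recomputed tag = 369a; claimed = 360b → mismatch.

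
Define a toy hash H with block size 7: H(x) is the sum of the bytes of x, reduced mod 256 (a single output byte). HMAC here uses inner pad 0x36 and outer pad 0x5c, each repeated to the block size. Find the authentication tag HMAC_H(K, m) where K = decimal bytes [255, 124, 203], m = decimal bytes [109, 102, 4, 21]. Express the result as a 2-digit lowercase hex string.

Key decimal bytes [255, 124, 203] = ff 7c cb is 3 bytes ≤ B = 7; zero-pad to 7 bytes: K' = ff 7c cb 00 00 00 00.
K' ⊕ ipad = c9 4a fd 36 36 36 36.  K' ⊕ opad = a3 20 97 5c 5c 5c 5c.
Inner input = (K'⊕ipad) ∥ m = c9 4a fd 36 36 36 36 ∥ 6d 66 04 15.
Inner hash: sum = 201+74+253+54+54+54+54+109+102+4+21 = 980; mod 256 = 212 → d4.
Outer input = (K'⊕opad) ∥ inner = a3 20 97 5c 5c 5c 5c ∥ d4.
Outer hash (tag): sum = 163+32+151+92+92+92+92+212 = 926; mod 256 = 158 → 9e.

9e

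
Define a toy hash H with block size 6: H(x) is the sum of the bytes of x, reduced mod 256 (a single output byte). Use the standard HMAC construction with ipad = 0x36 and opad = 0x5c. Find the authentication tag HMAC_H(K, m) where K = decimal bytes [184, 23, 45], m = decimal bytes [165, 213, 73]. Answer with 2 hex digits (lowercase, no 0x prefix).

e3

Key decimal bytes [184, 23, 45] = b8 17 2d is 3 bytes ≤ B = 6; zero-pad to 6 bytes: K' = b8 17 2d 00 00 00.
K' ⊕ ipad = 8e 21 1b 36 36 36.  K' ⊕ opad = e4 4b 71 5c 5c 5c.
Inner input = (K'⊕ipad) ∥ m = 8e 21 1b 36 36 36 ∥ a5 d5 49.
Inner hash: sum = 142+33+27+54+54+54+165+213+73 = 815; mod 256 = 47 → 2f.
Outer input = (K'⊕opad) ∥ inner = e4 4b 71 5c 5c 5c ∥ 2f.
Outer hash (tag): sum = 228+75+113+92+92+92+47 = 739; mod 256 = 227 → e3.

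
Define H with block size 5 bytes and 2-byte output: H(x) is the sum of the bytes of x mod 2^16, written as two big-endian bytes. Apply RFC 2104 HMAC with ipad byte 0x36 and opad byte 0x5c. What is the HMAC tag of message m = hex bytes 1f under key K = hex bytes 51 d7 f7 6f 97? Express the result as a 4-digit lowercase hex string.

0266

Key hex bytes 51 d7 f7 6f 97 is exactly B = 5 bytes: K' = 51 d7 f7 6f 97.
K' ⊕ ipad = 67 e1 c1 59 a1.  K' ⊕ opad = 0d 8b ab 33 cb.
Inner input = (K'⊕ipad) ∥ m = 67 e1 c1 59 a1 ∥ 1f.
Inner hash: sum = 103+225+193+89+161+31 = 802 → 03 22.
Outer input = (K'⊕opad) ∥ inner = 0d 8b ab 33 cb ∥ 03 22.
Outer hash (tag): sum = 13+139+171+51+203+3+34 = 614 → 02 66.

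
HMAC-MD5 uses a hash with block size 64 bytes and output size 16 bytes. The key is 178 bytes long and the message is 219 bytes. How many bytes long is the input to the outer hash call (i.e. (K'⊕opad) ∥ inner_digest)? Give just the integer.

Key is 178 > 64 bytes, so it is hashed to 16 bytes then zero-padded to 64: |K'| = 64.
Outer input = (K'⊕opad) ∥ H(inner) → 64 + 16 = 80 bytes.

80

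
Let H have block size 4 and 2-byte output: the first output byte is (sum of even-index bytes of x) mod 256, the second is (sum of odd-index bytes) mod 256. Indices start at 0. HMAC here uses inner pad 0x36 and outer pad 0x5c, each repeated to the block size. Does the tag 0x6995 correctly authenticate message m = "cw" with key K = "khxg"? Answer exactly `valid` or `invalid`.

valid

Key "khxg" = 6b 68 78 67 is exactly B = 4 bytes: K' = 6b 68 78 67.
K' ⊕ ipad = 5d 5e 4e 51; K' ⊕ opad = 37 34 24 3b.
Inner hash: even-index sum = 270 mod 256 = 14; odd-index sum = 294 mod 256 = 38 → 0e 26.
Outer hash (recomputed tag): even-index sum = 105 mod 256 = 105; odd-index sum = 149 mod 256 = 149 → 69 95.
Recomputed tag = 6995; claimed = 6995 → match.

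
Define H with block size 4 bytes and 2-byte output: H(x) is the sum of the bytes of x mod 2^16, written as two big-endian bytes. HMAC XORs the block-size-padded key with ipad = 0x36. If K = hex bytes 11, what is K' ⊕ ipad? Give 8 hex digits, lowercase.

27363636

Key hex bytes 11 is 1 byte ≤ B = 4; zero-pad to 4 bytes: K' = 11 00 00 00.
XOR each byte with 0x36: 11⊕36=27, 00⊕36=36, 00⊕36=36, 00⊕36=36.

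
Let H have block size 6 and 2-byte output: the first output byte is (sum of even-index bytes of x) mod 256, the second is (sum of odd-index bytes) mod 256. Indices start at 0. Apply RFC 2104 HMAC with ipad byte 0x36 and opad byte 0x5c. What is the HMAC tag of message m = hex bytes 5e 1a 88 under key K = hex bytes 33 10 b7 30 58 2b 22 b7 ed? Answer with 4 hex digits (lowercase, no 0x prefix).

Key hex bytes 33 10 b7 30 58 2b 22 b7 ed is 9 bytes > B = 6, so hash it first: H(key) = 51 22, then zero-pad to 6 bytes: K' = 51 22 00 00 00 00.
K' ⊕ ipad = 67 14 36 36 36 36.  K' ⊕ opad = 0d 7e 5c 5c 5c 5c.
Inner input = (K'⊕ipad) ∥ m = 67 14 36 36 36 36 ∥ 5e 1a 88.
Inner hash: even-index sum = 441 mod 256 = 185; odd-index sum = 154 mod 256 = 154 → b9 9a.
Outer input = (K'⊕opad) ∥ inner = 0d 7e 5c 5c 5c 5c ∥ b9 9a.
Outer hash (tag): even-index sum = 382 mod 256 = 126; odd-index sum = 464 mod 256 = 208 → 7e d0.

7ed0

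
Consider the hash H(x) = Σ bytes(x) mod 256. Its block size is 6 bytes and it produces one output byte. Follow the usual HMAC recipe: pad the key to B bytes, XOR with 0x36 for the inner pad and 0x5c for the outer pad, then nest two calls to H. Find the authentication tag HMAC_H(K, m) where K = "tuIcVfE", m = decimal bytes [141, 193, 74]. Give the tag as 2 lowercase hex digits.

dc

Key "tuIcVfE" = 74 75 49 63 56 66 45 is 7 bytes > B = 6, so hash it first: H(key) = 96, then zero-pad to 6 bytes: K' = 96 00 00 00 00 00.
K' ⊕ ipad = a0 36 36 36 36 36.  K' ⊕ opad = ca 5c 5c 5c 5c 5c.
Inner input = (K'⊕ipad) ∥ m = a0 36 36 36 36 36 ∥ 8d c1 4a.
Inner hash: sum = 160+54+54+54+54+54+141+193+74 = 838; mod 256 = 70 → 46.
Outer input = (K'⊕opad) ∥ inner = ca 5c 5c 5c 5c 5c ∥ 46.
Outer hash (tag): sum = 202+92+92+92+92+92+70 = 732; mod 256 = 220 → dc.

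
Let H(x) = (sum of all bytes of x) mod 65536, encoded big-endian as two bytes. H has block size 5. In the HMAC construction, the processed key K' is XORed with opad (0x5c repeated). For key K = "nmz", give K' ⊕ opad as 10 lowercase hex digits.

3231265c5c

Key "nmz" = 6e 6d 7a is 3 bytes ≤ B = 5; zero-pad to 5 bytes: K' = 6e 6d 7a 00 00.
XOR each byte with 0x5c: 6e⊕5c=32, 6d⊕5c=31, 7a⊕5c=26, 00⊕5c=5c, 00⊕5c=5c.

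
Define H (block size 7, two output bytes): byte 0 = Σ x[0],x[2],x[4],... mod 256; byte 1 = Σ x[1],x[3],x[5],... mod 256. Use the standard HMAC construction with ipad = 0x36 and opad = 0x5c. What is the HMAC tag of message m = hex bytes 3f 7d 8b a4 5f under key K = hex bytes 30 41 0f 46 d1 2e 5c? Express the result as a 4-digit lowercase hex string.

745a

Key hex bytes 30 41 0f 46 d1 2e 5c is exactly B = 7 bytes: K' = 30 41 0f 46 d1 2e 5c.
K' ⊕ ipad = 06 77 39 70 e7 18 6a.  K' ⊕ opad = 6c 1d 53 1a 8d 72 00.
Inner input = (K'⊕ipad) ∥ m = 06 77 39 70 e7 18 6a ∥ 3f 7d 8b a4 5f.
Inner hash: even-index sum = 689 mod 256 = 177; odd-index sum = 552 mod 256 = 40 → b1 28.
Outer input = (K'⊕opad) ∥ inner = 6c 1d 53 1a 8d 72 00 ∥ b1 28.
Outer hash (tag): even-index sum = 372 mod 256 = 116; odd-index sum = 346 mod 256 = 90 → 74 5a.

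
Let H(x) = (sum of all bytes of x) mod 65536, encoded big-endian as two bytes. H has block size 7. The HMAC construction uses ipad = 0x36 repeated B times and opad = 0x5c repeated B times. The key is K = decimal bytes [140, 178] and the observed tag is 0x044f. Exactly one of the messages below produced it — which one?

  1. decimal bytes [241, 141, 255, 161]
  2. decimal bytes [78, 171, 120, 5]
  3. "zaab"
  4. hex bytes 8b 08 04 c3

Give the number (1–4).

Key decimal bytes [140, 178] = 8c b2 is 2 bytes ≤ B = 7; zero-pad to 7 bytes: K' = 8c b2 00 00 00 00 00.
K' ⊕ ipad = ba 84 36 36 36 36 36; K' ⊕ opad = d0 ee 5c 5c 5c 5c 5c.
m1: inner = H(ba 84 36 36 36 36 36 f1 8d ff a1) = 05 6a; tag = H(d0 ee 5c 5c 5c 5c 5c 05 6a) = 03f9
m2: inner = H(ba 84 36 36 36 36 36 4e ab 78 05) = 03 c2; tag = H(d0 ee 5c 5c 5c 5c 5c 03 c2) = 044f ← matches
m3: inner = H(ba 84 36 36 36 36 36 7a 61 61 62) = 03 ea; tag = H(d0 ee 5c 5c 5c 5c 5c 03 ea) = 0477
m4: inner = H(ba 84 36 36 36 36 36 8b 08 04 c3) = 03 a6; tag = H(d0 ee 5c 5c 5c 5c 5c 03 a6) = 0433

2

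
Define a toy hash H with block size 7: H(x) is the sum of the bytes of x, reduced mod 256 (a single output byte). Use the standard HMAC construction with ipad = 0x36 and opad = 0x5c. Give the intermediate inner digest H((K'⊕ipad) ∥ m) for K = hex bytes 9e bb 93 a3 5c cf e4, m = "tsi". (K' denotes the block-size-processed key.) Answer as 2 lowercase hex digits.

f4

Key hex bytes 9e bb 93 a3 5c cf e4 is exactly B = 7 bytes: K' = 9e bb 93 a3 5c cf e4.
K' ⊕ ipad = a8 8d a5 95 6a f9 d2.
Inner input = a8 8d a5 95 6a f9 d2 ∥ 74 73 69.
Inner hash: sum = 168+141+165+149+106+249+210+116+115+105 = 1524; mod 256 = 244 → f4.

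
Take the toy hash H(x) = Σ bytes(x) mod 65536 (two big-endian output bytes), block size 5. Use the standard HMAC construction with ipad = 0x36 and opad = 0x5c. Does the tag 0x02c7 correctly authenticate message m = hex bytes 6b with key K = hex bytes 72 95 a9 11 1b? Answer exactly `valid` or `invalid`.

valid

Key hex bytes 72 95 a9 11 1b is exactly B = 5 bytes: K' = 72 95 a9 11 1b.
K' ⊕ ipad = 44 a3 9f 27 2d; K' ⊕ opad = 2e c9 f5 4d 47.
Inner hash: sum = 68+163+159+39+45+107 = 581 → 02 45.
Outer hash (recomputed tag): sum = 46+201+245+77+71+2+69 = 711 → 02 c7.
Recomputed tag = 02c7; claimed = 02c7 → match.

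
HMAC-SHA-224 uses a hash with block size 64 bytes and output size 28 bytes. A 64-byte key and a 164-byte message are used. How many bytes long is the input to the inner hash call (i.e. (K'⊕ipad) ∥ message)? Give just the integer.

Key is 64 ≤ 64 bytes, zero-padded: |K'| = 64.
Inner input = (K'⊕ipad) ∥ m → 64 + 164 = 228 bytes.

228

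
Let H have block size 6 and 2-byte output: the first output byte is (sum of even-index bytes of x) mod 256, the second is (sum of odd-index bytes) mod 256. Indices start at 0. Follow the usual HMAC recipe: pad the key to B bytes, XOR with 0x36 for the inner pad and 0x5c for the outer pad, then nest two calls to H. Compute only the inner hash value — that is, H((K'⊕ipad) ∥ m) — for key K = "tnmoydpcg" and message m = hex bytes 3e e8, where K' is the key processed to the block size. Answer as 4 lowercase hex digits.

b1e6

Key "tnmoydpcg" = 74 6e 6d 6f 79 64 70 63 67 is 9 bytes > B = 6, so hash it first: H(key) = 31 a4, then zero-pad to 6 bytes: K' = 31 a4 00 00 00 00.
K' ⊕ ipad = 07 92 36 36 36 36.
Inner input = 07 92 36 36 36 36 ∥ 3e e8.
Inner hash: even-index sum = 177 mod 256 = 177; odd-index sum = 486 mod 256 = 230 → b1 e6.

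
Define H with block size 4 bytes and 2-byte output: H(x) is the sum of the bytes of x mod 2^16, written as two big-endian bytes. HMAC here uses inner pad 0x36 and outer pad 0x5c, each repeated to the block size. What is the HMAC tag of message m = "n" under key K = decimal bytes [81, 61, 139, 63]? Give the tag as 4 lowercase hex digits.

024f

Key decimal bytes [81, 61, 139, 63] = 51 3d 8b 3f is exactly B = 4 bytes: K' = 51 3d 8b 3f.
K' ⊕ ipad = 67 0b bd 09.  K' ⊕ opad = 0d 61 d7 63.
Inner input = (K'⊕ipad) ∥ m = 67 0b bd 09 ∥ 6e.
Inner hash: sum = 103+11+189+9+110 = 422 → 01 a6.
Outer input = (K'⊕opad) ∥ inner = 0d 61 d7 63 ∥ 01 a6.
Outer hash (tag): sum = 13+97+215+99+1+166 = 591 → 02 4f.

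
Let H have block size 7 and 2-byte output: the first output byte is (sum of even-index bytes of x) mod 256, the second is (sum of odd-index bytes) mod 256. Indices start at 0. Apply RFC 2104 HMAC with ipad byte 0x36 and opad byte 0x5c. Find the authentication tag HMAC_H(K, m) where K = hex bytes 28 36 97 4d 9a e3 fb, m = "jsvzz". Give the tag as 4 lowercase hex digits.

565f

Key hex bytes 28 36 97 4d 9a e3 fb is exactly B = 7 bytes: K' = 28 36 97 4d 9a e3 fb.
K' ⊕ ipad = 1e 00 a1 7b ac d5 cd.  K' ⊕ opad = 74 6a cb 11 c6 bf a7.
Inner input = (K'⊕ipad) ∥ m = 1e 00 a1 7b ac d5 cd ∥ 6a 73 76 7a 7a.
Inner hash: even-index sum = 805 mod 256 = 37; odd-index sum = 682 mod 256 = 170 → 25 aa.
Outer input = (K'⊕opad) ∥ inner = 74 6a cb 11 c6 bf a7 ∥ 25 aa.
Outer hash (tag): even-index sum = 854 mod 256 = 86; odd-index sum = 351 mod 256 = 95 → 56 5f.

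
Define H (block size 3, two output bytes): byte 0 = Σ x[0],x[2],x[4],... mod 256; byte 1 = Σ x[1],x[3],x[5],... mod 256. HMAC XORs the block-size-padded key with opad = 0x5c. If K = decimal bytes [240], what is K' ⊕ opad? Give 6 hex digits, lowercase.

Key decimal bytes [240] = f0 is 1 byte ≤ B = 3; zero-pad to 3 bytes: K' = f0 00 00.
XOR each byte with 0x5c: f0⊕5c=ac, 00⊕5c=5c, 00⊕5c=5c.

ac5c5c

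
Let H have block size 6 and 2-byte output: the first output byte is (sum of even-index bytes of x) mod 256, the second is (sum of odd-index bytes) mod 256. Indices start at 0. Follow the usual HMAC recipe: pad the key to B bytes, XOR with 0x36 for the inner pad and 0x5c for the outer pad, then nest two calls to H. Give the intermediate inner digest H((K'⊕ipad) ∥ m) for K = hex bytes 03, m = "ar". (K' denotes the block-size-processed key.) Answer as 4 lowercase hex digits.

Key hex bytes 03 is 1 byte ≤ B = 6; zero-pad to 6 bytes: K' = 03 00 00 00 00 00.
K' ⊕ ipad = 35 36 36 36 36 36.
Inner input = 35 36 36 36 36 36 ∥ 61 72.
Inner hash: even-index sum = 258 mod 256 = 2; odd-index sum = 276 mod 256 = 20 → 02 14.

0214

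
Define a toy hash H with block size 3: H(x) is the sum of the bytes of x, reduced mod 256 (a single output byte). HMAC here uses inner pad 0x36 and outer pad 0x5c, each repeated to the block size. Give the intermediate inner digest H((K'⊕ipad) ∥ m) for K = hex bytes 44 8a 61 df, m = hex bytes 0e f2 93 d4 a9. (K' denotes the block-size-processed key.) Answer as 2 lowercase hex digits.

Key hex bytes 44 8a 61 df is 4 bytes > B = 3, so hash it first: H(key) = 0e, then zero-pad to 3 bytes: K' = 0e 00 00.
K' ⊕ ipad = 38 36 36.
Inner input = 38 36 36 ∥ 0e f2 93 d4 a9.
Inner hash: sum = 56+54+54+14+242+147+212+169 = 948; mod 256 = 180 → b4.

b4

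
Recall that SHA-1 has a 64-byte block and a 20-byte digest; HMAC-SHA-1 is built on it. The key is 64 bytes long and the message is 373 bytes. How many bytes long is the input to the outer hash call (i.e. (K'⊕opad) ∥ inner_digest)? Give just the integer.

84

Key is 64 ≤ 64 bytes, zero-padded: |K'| = 64.
Outer input = (K'⊕opad) ∥ H(inner) → 64 + 20 = 84 bytes.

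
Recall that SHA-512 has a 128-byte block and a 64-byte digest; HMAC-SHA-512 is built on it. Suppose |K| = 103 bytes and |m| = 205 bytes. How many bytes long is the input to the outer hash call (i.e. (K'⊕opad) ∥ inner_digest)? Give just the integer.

192

Key is 103 ≤ 128 bytes, zero-padded: |K'| = 128.
Outer input = (K'⊕opad) ∥ H(inner) → 128 + 64 = 192 bytes.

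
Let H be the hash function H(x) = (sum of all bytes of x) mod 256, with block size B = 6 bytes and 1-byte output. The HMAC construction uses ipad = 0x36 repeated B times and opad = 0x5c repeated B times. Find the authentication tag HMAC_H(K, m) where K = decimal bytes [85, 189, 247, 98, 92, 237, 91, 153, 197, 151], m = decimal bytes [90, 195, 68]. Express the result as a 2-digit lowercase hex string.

c5

Key decimal bytes [85, 189, 247, 98, 92, 237, 91, 153, 197, 151] = 55 bd f7 62 5c ed 5b 99 c5 97 is 10 bytes > B = 6, so hash it first: H(key) = 04, then zero-pad to 6 bytes: K' = 04 00 00 00 00 00.
K' ⊕ ipad = 32 36 36 36 36 36.  K' ⊕ opad = 58 5c 5c 5c 5c 5c.
Inner input = (K'⊕ipad) ∥ m = 32 36 36 36 36 36 ∥ 5a c3 44.
Inner hash: sum = 50+54+54+54+54+54+90+195+68 = 673; mod 256 = 161 → a1.
Outer input = (K'⊕opad) ∥ inner = 58 5c 5c 5c 5c 5c ∥ a1.
Outer hash (tag): sum = 88+92+92+92+92+92+161 = 709; mod 256 = 197 → c5.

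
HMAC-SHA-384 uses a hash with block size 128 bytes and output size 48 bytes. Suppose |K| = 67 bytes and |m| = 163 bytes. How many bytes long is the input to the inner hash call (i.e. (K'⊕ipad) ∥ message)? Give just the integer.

291

Key is 67 ≤ 128 bytes, zero-padded: |K'| = 128.
Inner input = (K'⊕ipad) ∥ m → 128 + 163 = 291 bytes.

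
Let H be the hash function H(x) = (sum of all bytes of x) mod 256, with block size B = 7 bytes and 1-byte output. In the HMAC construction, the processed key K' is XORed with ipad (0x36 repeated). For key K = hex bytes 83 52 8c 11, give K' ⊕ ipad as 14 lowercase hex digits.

b564ba27363636

Key hex bytes 83 52 8c 11 is 4 bytes ≤ B = 7; zero-pad to 7 bytes: K' = 83 52 8c 11 00 00 00.
XOR each byte with 0x36: 83⊕36=b5, 52⊕36=64, 8c⊕36=ba, 11⊕36=27, 00⊕36=36, 00⊕36=36, 00⊕36=36.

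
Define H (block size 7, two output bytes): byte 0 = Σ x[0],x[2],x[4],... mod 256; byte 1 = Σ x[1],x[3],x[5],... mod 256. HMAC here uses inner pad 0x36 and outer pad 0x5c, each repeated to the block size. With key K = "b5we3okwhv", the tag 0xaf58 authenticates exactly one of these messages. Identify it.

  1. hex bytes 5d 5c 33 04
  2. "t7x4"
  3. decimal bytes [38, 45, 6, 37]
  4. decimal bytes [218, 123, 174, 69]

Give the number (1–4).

Key "b5we3okwhv" = 62 35 77 65 33 6f 6b 77 68 76 is 10 bytes > B = 7, so hash it first: H(key) = df f6, then zero-pad to 7 bytes: K' = df f6 00 00 00 00 00.
K' ⊕ ipad = e9 c0 36 36 36 36 36; K' ⊕ opad = 83 aa 5c 5c 5c 5c 5c.
m1: inner = H(e9 c0 36 36 36 36 36 5d 5c 33 04) = eb bc; tag = H(83 aa 5c 5c 5c 5c 5c eb bc) = 534d
m2: inner = H(e9 c0 36 36 36 36 36 74 37 78 34) = f6 18; tag = H(83 aa 5c 5c 5c 5c 5c f6 18) = af58 ← matches
m3: inner = H(e9 c0 36 36 36 36 36 26 2d 06 25) = dd 58; tag = H(83 aa 5c 5c 5c 5c 5c dd 58) = ef3f
m4: inner = H(e9 c0 36 36 36 36 36 da 7b ae 45) = 4b b4; tag = H(83 aa 5c 5c 5c 5c 5c 4b b4) = 4bad

2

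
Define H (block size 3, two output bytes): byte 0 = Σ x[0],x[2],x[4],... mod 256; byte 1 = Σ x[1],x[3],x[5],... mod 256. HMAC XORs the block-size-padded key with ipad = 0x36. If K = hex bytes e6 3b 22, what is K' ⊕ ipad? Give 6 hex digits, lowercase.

d00d14

Key hex bytes e6 3b 22 is exactly B = 3 bytes: K' = e6 3b 22.
XOR each byte with 0x36: e6⊕36=d0, 3b⊕36=0d, 22⊕36=14.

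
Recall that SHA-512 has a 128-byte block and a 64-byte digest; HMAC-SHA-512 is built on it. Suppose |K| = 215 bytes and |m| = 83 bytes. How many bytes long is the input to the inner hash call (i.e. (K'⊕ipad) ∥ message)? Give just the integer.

211

Key is 215 > 128 bytes, so it is hashed to 64 bytes then zero-padded to 128: |K'| = 128.
Inner input = (K'⊕ipad) ∥ m → 128 + 83 = 211 bytes.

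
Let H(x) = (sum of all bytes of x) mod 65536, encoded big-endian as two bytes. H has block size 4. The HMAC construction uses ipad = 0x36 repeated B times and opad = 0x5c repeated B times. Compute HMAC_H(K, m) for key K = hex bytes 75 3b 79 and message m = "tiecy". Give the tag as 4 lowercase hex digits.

Key hex bytes 75 3b 79 is 3 bytes ≤ B = 4; zero-pad to 4 bytes: K' = 75 3b 79 00.
K' ⊕ ipad = 43 0d 4f 36.  K' ⊕ opad = 29 67 25 5c.
Inner input = (K'⊕ipad) ∥ m = 43 0d 4f 36 ∥ 74 69 65 63 79.
Inner hash: sum = 67+13+79+54+116+105+101+99+121 = 755 → 02 f3.
Outer input = (K'⊕opad) ∥ inner = 29 67 25 5c ∥ 02 f3.
Outer hash (tag): sum = 41+103+37+92+2+243 = 518 → 02 06.

0206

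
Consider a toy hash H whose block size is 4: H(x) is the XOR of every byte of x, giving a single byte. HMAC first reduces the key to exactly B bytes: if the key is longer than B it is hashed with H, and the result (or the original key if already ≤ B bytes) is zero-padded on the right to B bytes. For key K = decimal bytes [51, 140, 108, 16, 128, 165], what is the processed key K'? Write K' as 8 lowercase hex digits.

e6000000

|K| = 6 > B = 4, so first hash the key.
H(K): XOR 33⊕8c⊕6c⊕10⊕80⊕a5 = e6.
Zero-pad H(K) = e6 to 4 bytes: K' = e6 00 00 00.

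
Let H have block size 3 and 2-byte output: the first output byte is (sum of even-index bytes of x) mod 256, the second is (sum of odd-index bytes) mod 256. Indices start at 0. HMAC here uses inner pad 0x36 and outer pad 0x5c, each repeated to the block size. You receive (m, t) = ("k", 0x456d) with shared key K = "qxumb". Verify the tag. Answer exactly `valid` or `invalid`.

Key "qxumb" = 71 78 75 6d 62 is 5 bytes > B = 3, so hash it first: H(key) = 48 e5, then zero-pad to 3 bytes: K' = 48 e5 00.
K' ⊕ ipad = 7e d3 36; K' ⊕ opad = 14 b9 5c.
Inner hash: even-index sum = 180 mod 256 = 180; odd-index sum = 318 mod 256 = 62 → b4 3e.
Outer hash (recomputed tag): even-index sum = 174 mod 256 = 174; odd-index sum = 365 mod 256 = 109 → ae 6d.
Recomputed tag = ae6d; claimed = 456d → mismatch.

invalid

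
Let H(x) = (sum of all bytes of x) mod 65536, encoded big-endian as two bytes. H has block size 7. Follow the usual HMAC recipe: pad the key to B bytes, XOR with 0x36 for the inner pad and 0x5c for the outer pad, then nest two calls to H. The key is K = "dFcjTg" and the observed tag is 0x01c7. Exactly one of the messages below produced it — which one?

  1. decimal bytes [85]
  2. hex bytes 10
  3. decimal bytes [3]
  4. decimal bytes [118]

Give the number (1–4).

3

Key "dFcjTg" = 64 46 63 6a 54 67 is 6 bytes ≤ B = 7; zero-pad to 7 bytes: K' = 64 46 63 6a 54 67 00.
K' ⊕ ipad = 52 70 55 5c 62 51 36; K' ⊕ opad = 38 1a 3f 36 08 3b 5c.
m1: inner = H(52 70 55 5c 62 51 36 55) = 02 b1; tag = H(38 1a 3f 36 08 3b 5c 02 b1) = 0219
m2: inner = H(52 70 55 5c 62 51 36 10) = 02 6c; tag = H(38 1a 3f 36 08 3b 5c 02 6c) = 01d4
m3: inner = H(52 70 55 5c 62 51 36 03) = 02 5f; tag = H(38 1a 3f 36 08 3b 5c 02 5f) = 01c7 ← matches
m4: inner = H(52 70 55 5c 62 51 36 76) = 02 d2; tag = H(38 1a 3f 36 08 3b 5c 02 d2) = 023a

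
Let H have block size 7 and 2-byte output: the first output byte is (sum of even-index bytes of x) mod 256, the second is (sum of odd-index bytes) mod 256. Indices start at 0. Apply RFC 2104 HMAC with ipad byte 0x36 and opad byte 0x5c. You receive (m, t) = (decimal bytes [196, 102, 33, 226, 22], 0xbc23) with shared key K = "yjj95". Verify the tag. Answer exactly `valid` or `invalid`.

valid

Key "yjj95" = 79 6a 6a 39 35 is 5 bytes ≤ B = 7; zero-pad to 7 bytes: K' = 79 6a 6a 39 35 00 00.
K' ⊕ ipad = 4f 5c 5c 0f 03 36 36; K' ⊕ opad = 25 36 36 65 69 5c 5c.
Inner hash: even-index sum = 556 mod 256 = 44; odd-index sum = 412 mod 256 = 156 → 2c 9c.
Outer hash (recomputed tag): even-index sum = 444 mod 256 = 188; odd-index sum = 291 mod 256 = 35 → bc 23.
Recomputed tag = bc23; claimed = bc23 → match.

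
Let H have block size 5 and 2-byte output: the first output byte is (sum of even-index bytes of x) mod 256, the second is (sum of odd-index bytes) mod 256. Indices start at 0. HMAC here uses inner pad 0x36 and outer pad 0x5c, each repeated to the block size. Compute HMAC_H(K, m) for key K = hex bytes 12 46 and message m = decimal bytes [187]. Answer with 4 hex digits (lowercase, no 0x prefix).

Key hex bytes 12 46 is 2 bytes ≤ B = 5; zero-pad to 5 bytes: K' = 12 46 00 00 00.
K' ⊕ ipad = 24 70 36 36 36.  K' ⊕ opad = 4e 1a 5c 5c 5c.
Inner input = (K'⊕ipad) ∥ m = 24 70 36 36 36 ∥ bb.
Inner hash: even-index sum = 144 mod 256 = 144; odd-index sum = 353 mod 256 = 97 → 90 61.
Outer input = (K'⊕opad) ∥ inner = 4e 1a 5c 5c 5c ∥ 90 61.
Outer hash (tag): even-index sum = 359 mod 256 = 103; odd-index sum = 262 mod 256 = 6 → 67 06.

6706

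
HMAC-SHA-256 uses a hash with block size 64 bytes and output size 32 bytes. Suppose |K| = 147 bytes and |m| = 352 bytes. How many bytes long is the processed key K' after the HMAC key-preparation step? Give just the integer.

64

Key is 147 > 64 bytes, so it is hashed to 32 bytes then zero-padded to 64: |K'| = 64.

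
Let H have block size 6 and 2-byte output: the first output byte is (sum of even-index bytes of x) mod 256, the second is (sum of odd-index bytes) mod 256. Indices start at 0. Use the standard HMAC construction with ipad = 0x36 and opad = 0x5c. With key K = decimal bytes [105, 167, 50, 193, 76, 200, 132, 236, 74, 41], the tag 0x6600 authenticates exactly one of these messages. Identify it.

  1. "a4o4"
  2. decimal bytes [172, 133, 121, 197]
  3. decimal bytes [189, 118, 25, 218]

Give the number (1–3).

Key decimal bytes [105, 167, 50, 193, 76, 200, 132, 236, 74, 41] = 69 a7 32 c1 4c c8 84 ec 4a 29 is 10 bytes > B = 6, so hash it first: H(key) = b5 45, then zero-pad to 6 bytes: K' = b5 45 00 00 00 00.
K' ⊕ ipad = 83 73 36 36 36 36; K' ⊕ opad = e9 19 5c 5c 5c 5c.
m1: inner = H(83 73 36 36 36 36 61 34 6f 34) = bf 47; tag = H(e9 19 5c 5c 5c 5c bf 47) = 6018
m2: inner = H(83 73 36 36 36 36 ac 85 79 c5) = 14 29; tag = H(e9 19 5c 5c 5c 5c 14 29) = b5fa
m3: inner = H(83 73 36 36 36 36 bd 76 19 da) = c5 2f; tag = H(e9 19 5c 5c 5c 5c c5 2f) = 6600 ← matches

3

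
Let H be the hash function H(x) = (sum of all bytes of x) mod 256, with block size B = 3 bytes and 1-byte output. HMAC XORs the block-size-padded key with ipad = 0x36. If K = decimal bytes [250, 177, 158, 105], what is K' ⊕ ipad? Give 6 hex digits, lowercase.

843636

Key decimal bytes [250, 177, 158, 105] = fa b1 9e 69 is 4 bytes > B = 3, so hash it first: H(key) = b2, then zero-pad to 3 bytes: K' = b2 00 00.
XOR each byte with 0x36: b2⊕36=84, 00⊕36=36, 00⊕36=36.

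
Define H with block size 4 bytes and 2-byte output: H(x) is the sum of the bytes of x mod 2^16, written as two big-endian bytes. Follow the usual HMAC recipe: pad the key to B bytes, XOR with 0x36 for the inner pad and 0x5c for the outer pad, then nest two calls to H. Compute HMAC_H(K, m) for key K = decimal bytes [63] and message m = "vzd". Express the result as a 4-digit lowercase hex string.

Key decimal bytes [63] = 3f is 1 byte ≤ B = 4; zero-pad to 4 bytes: K' = 3f 00 00 00.
K' ⊕ ipad = 09 36 36 36.  K' ⊕ opad = 63 5c 5c 5c.
Inner input = (K'⊕ipad) ∥ m = 09 36 36 36 ∥ 76 7a 64.
Inner hash: sum = 9+54+54+54+118+122+100 = 511 → 01 ff.
Outer input = (K'⊕opad) ∥ inner = 63 5c 5c 5c ∥ 01 ff.
Outer hash (tag): sum = 99+92+92+92+1+255 = 631 → 02 77.

0277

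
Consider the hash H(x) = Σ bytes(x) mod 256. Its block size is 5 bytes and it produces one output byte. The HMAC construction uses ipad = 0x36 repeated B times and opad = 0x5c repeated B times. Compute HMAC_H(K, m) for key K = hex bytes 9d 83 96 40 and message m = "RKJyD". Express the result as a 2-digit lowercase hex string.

Key hex bytes 9d 83 96 40 is 4 bytes ≤ B = 5; zero-pad to 5 bytes: K' = 9d 83 96 40 00.
K' ⊕ ipad = ab b5 a0 76 36.  K' ⊕ opad = c1 df ca 1c 5c.
Inner input = (K'⊕ipad) ∥ m = ab b5 a0 76 36 ∥ 52 4b 4a 79 44.
Inner hash: sum = 171+181+160+118+54+82+75+74+121+68 = 1104; mod 256 = 80 → 50.
Outer input = (K'⊕opad) ∥ inner = c1 df ca 1c 5c ∥ 50.
Outer hash (tag): sum = 193+223+202+28+92+80 = 818; mod 256 = 50 → 32.

32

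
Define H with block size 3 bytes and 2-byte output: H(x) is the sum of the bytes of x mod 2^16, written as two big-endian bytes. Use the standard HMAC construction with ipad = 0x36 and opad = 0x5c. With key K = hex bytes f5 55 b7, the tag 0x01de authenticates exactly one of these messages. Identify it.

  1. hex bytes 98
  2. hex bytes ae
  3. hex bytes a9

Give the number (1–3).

1

Key hex bytes f5 55 b7 is exactly B = 3 bytes: K' = f5 55 b7.
K' ⊕ ipad = c3 63 81; K' ⊕ opad = a9 09 eb.
m1: inner = H(c3 63 81 98) = 02 3f; tag = H(a9 09 eb 02 3f) = 01de ← matches
m2: inner = H(c3 63 81 ae) = 02 55; tag = H(a9 09 eb 02 55) = 01f4
m3: inner = H(c3 63 81 a9) = 02 50; tag = H(a9 09 eb 02 50) = 01ef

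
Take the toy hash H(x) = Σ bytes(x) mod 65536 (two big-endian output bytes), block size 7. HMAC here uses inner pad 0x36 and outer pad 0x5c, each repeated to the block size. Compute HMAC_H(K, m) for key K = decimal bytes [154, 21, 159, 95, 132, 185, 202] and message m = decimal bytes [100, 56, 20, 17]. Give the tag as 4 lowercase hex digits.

Key decimal bytes [154, 21, 159, 95, 132, 185, 202] = 9a 15 9f 5f 84 b9 ca is exactly B = 7 bytes: K' = 9a 15 9f 5f 84 b9 ca.
K' ⊕ ipad = ac 23 a9 69 b2 8f fc.  K' ⊕ opad = c6 49 c3 03 d8 e5 96.
Inner input = (K'⊕ipad) ∥ m = ac 23 a9 69 b2 8f fc ∥ 64 38 14 11.
Inner hash: sum = 172+35+169+105+178+143+252+100+56+20+17 = 1247 → 04 df.
Outer input = (K'⊕opad) ∥ inner = c6 49 c3 03 d8 e5 96 ∥ 04 df.
Outer hash (tag): sum = 198+73+195+3+216+229+150+4+223 = 1291 → 05 0b.

050b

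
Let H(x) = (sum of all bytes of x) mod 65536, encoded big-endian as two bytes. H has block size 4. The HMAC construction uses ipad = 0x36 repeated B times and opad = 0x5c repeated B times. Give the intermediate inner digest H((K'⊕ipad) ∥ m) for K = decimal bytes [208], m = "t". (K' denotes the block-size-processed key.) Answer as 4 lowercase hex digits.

Key decimal bytes [208] = d0 is 1 byte ≤ B = 4; zero-pad to 4 bytes: K' = d0 00 00 00.
K' ⊕ ipad = e6 36 36 36.
Inner input = e6 36 36 36 ∥ 74.
Inner hash: sum = 230+54+54+54+116 = 508 → 01 fc.

01fc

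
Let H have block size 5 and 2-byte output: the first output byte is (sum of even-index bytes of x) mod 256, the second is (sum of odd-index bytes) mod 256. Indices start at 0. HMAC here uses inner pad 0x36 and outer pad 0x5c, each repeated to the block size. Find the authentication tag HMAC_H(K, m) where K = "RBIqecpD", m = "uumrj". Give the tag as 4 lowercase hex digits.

Key "RBIqecpD" = 52 42 49 71 65 63 70 44 is 8 bytes > B = 5, so hash it first: H(key) = 70 5a, then zero-pad to 5 bytes: K' = 70 5a 00 00 00.
K' ⊕ ipad = 46 6c 36 36 36.  K' ⊕ opad = 2c 06 5c 5c 5c.
Inner input = (K'⊕ipad) ∥ m = 46 6c 36 36 36 ∥ 75 75 6d 72 6a.
Inner hash: even-index sum = 409 mod 256 = 153; odd-index sum = 494 mod 256 = 238 → 99 ee.
Outer input = (K'⊕opad) ∥ inner = 2c 06 5c 5c 5c ∥ 99 ee.
Outer hash (tag): even-index sum = 466 mod 256 = 210; odd-index sum = 251 mod 256 = 251 → d2 fb.

d2fb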